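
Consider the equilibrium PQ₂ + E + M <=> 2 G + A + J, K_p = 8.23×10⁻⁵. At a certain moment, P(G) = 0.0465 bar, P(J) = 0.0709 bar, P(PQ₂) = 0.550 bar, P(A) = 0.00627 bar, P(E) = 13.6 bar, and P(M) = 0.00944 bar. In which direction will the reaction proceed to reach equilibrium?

toward products

Q_p = P(G)²·P(A)·P(J) / (P(PQ₂)·P(E)·P(M)) = (0.0465)²·(0.00627)·(0.0709) / ((0.550)·(13.6)·(0.00944)) = 1.36×10⁻⁵
Q_p = 1.36×10⁻⁵ < K_p = 8.23×10⁻⁵, so the forward reaction proceeds.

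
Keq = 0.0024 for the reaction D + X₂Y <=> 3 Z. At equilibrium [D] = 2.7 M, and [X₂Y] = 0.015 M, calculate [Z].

At equilibrium, Keq = [Z]³ / ([D]·[X₂Y]) = 0.0024.
([Z])³ / ((2.7)·(0.015)) = 0.0024
[Z]³ = 9.72×10⁻⁵ ⇒ [Z] = 0.046 M

[Z] = 0.046 M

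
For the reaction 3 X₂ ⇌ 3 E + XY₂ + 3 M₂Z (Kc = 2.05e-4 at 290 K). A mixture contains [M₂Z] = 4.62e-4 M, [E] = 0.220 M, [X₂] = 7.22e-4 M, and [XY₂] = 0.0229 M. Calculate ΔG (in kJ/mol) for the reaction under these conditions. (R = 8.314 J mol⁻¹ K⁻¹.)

ΔG = -2.81 kJ/mol

Qc = [E]³·[XY₂]·[M₂Z]³ / [X₂]³ = (0.220)³·(0.0229)·(4.62e-4)³ / (7.22e-4)³ = 6.39e-5
ΔG = RT ln(Qc/Kc) = (8.314 J mol⁻¹ K⁻¹)(290 K) × ln(6.39e-5/2.05e-4)
   = (2.411 kJ/mol)(-1.166) = -2.81 kJ/mol
ΔG < 0, so the forward reaction is spontaneous (proceeds forward).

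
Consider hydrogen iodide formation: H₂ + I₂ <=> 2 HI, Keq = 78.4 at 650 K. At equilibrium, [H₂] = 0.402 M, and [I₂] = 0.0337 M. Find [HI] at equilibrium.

[HI] = 1.03 M

At equilibrium, Keq = [HI]² / ([H₂]·[I₂]) = 78.4.
([HI])² / ((0.402)·(0.0337)) = 78.4
[HI]² = 1.06 ⇒ [HI] = 1.03 M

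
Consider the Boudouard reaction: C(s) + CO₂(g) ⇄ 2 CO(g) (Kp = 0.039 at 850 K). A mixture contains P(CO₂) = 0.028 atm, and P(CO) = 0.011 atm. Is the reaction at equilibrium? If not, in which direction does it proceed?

in the forward direction

(C is a pure solid — omitted from Qp.)
Qp = P(CO)² / P(CO₂) = (0.011)² / (0.028) = 0.0043
Qp = 0.0043 < Kp = 0.039, so the forward reaction proceeds.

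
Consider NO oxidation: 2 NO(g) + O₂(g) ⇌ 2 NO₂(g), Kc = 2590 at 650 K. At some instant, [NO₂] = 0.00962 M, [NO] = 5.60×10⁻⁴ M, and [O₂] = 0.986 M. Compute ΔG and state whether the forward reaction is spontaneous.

Qc = [NO₂]² / ([NO]²·[O₂]) = (0.00962)² / ((5.60×10⁻⁴)²·(0.986)) = 299
ΔG = RT ln(Qc/Kc) = (8.314 J mol⁻¹ K⁻¹)(650 K) × ln(299/2590)
   = (5.404 kJ/mol)(-2.159) = -11.7 kJ/mol
ΔG < 0, so the forward reaction is spontaneous (proceeds forward).

ΔG = -11.7 kJ/mol; the forward reaction is spontaneous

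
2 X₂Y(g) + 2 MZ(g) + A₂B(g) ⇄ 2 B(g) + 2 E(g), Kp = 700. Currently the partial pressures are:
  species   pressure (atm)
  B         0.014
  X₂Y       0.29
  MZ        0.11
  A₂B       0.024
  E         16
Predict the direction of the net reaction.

to the left

Qp = P(B)²·P(E)² / (P(X₂Y)²·P(MZ)²·P(A₂B)) = (0.014)²·(16)² / ((0.29)²·(0.11)²·(0.024)) = 2100
Qp = 2100 > Kp = 700, so the reverse reaction proceeds.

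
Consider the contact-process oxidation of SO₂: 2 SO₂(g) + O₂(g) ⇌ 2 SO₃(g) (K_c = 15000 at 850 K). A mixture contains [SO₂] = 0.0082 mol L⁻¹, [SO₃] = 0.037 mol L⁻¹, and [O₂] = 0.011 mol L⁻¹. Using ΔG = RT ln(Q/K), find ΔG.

Q_c = [SO₃]² / ([SO₂]²·[O₂]) = (0.037)² / ((0.0082)²·(0.011)) = 1850
ΔG = RT ln(Q_c/K_c) = (8.314 J mol⁻¹ K⁻¹)(850 K) × ln(1850/15000)
   = (7.067 kJ/mol)(-2.093) = -14.8 kJ/mol
ΔG < 0, so the forward reaction is spontaneous (proceeds forward).

ΔG = -14.8 kJ/mol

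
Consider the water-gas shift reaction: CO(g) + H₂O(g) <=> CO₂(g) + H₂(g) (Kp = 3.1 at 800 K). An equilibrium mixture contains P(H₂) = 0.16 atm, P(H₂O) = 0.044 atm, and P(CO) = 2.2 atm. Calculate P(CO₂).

At equilibrium, Kp = P(CO₂)·P(H₂) / (P(CO)·P(H₂O)) = 3.1.
(P(CO₂))·(0.16) / ((2.2)·(0.044)) = 3.1
P(CO₂) = 1.88 = 1.9 atm

P(CO₂) = 1.9 atm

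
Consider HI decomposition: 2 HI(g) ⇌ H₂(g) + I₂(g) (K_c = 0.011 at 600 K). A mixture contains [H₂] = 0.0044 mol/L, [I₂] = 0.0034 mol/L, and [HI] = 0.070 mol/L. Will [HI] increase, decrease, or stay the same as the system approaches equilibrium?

decrease

Q_c = [H₂]·[I₂] / [HI]² = (0.0044)·(0.0034) / (0.070)² = 0.0031
Q_c = 0.0031 < K_c = 0.011: net forward reaction.
HI is a reactant, so it decreases.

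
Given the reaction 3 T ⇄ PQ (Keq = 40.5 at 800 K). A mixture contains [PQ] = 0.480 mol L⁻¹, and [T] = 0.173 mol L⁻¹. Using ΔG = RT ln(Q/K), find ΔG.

ΔG = 5.51 kJ/mol

Q = [PQ] / [T]³ = (0.480) / (0.173)³ = 92.7
ΔG = RT ln(Q/Keq) = (8.314 J mol⁻¹ K⁻¹)(800 K) × ln(92.7/40.5)
   = (6.651 kJ/mol)(0.8281) = 5.51 kJ/mol
ΔG > 0, so the forward reaction is non-spontaneous (proceeds in reverse).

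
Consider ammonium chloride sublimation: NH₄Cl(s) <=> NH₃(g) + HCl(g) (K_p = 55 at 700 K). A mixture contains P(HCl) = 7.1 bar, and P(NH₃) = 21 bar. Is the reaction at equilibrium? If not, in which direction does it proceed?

(NH₄Cl is a pure solid — omitted from Q_p.)
Q_p = P(NH₃)·P(HCl) = (21)·(7.1) = 150
Q_p = 150 > K_p = 55, so the reverse reaction proceeds.

toward reactants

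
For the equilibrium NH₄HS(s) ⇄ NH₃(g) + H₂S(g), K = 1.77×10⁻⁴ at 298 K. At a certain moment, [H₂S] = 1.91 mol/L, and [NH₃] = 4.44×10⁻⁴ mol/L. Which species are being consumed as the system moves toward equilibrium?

(NH₄HS is a pure solid — omitted from Q.)
Q = [NH₃]·[H₂S] = (4.44×10⁻⁴)·(1.91) = 8.48×10⁻⁴
Q = 8.48×10⁻⁴ > K = 1.77×10⁻⁴: net reverse reaction.

NH₃, H₂S (products)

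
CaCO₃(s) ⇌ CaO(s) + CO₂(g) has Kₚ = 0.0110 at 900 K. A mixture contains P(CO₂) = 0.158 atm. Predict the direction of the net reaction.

in the reverse direction

(CaCO₃, CaO are pure solids — omitted from Qₚ.)
Qₚ = P(CO₂) = 0.158
Qₚ = 0.158 > Kₚ = 0.0110, so the reverse reaction proceeds.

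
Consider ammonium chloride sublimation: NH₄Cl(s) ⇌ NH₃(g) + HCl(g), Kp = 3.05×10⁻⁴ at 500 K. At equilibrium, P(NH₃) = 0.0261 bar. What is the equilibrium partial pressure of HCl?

P(HCl) = 0.0117 bar

(NH₄Cl is a pure solid — omitted from Kp.)
At equilibrium, Kp = P(NH₃)·P(HCl) = 3.05×10⁻⁴.
(0.0261)·(P(HCl)) = 3.05×10⁻⁴
P(HCl) = 0.0117 bar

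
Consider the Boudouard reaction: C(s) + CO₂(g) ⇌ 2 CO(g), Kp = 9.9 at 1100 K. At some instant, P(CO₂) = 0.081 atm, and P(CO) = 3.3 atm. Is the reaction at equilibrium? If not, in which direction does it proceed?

toward reactants

(C is a pure solid — omitted from Qp.)
Qp = P(CO)² / P(CO₂) = (3.3)² / (0.081) = 130
Qp = 130 > Kp = 9.9, so the reverse reaction proceeds.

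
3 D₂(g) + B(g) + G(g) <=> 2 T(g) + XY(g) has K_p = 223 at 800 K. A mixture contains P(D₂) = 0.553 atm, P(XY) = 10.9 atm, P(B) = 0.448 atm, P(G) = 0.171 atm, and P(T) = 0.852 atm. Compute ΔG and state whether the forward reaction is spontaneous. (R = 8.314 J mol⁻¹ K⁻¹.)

Q_p = P(T)²·P(XY) / (P(D₂)³·P(B)·P(G)) = (0.852)²·(10.9) / ((0.553)³·(0.448)·(0.171)) = 611
ΔG = RT ln(Q_p/K_p) = (8.314 J mol⁻¹ K⁻¹)(800 K) × ln(611/223)
   = (6.651 kJ/mol)(1.008) = 6.70 kJ/mol
ΔG > 0, so the forward reaction is non-spontaneous (proceeds in reverse).

ΔG = 6.70 kJ/mol; the forward reaction is non-spontaneous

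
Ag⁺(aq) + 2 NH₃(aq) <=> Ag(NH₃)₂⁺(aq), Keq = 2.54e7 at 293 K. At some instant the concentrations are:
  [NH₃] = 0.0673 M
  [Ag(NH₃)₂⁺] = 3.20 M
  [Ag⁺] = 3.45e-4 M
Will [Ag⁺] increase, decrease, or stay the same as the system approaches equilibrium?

decrease

Q = [Ag(NH₃)₂⁺] / ([Ag⁺]·[NH₃]²) = (3.20) / ((3.45e-4)·(0.0673)²) = 2.05e6
Q = 2.05e6 < Keq = 2.54e7: net forward reaction.
Ag⁺ is a reactant, so it decreases.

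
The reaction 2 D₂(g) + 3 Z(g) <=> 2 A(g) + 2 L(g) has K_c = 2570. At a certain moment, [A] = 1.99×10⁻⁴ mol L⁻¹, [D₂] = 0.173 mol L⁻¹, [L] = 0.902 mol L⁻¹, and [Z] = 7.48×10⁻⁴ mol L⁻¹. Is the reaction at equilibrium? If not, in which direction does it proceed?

no net change (already at equilibrium)

Q_c = [A]²·[L]² / ([D₂]²·[Z]³) = (1.99×10⁻⁴)²·(0.902)² / ((0.173)²·(7.48×10⁻⁴)³) = 2570
Q_c = 2570 = K_c, so the system is already at equilibrium.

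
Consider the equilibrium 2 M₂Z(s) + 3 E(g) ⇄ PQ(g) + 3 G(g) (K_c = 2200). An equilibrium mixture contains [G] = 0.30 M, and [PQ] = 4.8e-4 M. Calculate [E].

[E] = 0.0018 M

(M₂Z is a pure solid — omitted from K_c.)
At equilibrium, K_c = [PQ]·[G]³ / [E]³ = 2200.
(4.8e-4)·(0.30)³ / ([E])³ = 2200
[E]³ = 5.89e-9 ⇒ [E] = 0.0018 M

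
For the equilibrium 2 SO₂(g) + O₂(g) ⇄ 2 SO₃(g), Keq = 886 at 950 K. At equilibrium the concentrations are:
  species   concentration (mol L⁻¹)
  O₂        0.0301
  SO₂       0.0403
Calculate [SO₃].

At equilibrium, Keq = [SO₃]² / ([SO₂]²·[O₂]) = 886.
([SO₃])² / ((0.0403)²·(0.0301)) = 886
[SO₃]² = 0.0433 ⇒ [SO₃] = 0.208 mol L⁻¹

[SO₃] = 0.208 mol L⁻¹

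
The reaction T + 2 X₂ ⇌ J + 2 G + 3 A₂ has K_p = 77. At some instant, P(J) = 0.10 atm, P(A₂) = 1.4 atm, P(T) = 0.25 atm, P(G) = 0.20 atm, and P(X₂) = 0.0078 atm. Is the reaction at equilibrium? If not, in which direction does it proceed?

in the reverse direction

Q_p = P(J)·P(G)²·P(A₂)³ / (P(T)·P(X₂)²) = (0.10)·(0.20)²·(1.4)³ / ((0.25)·(0.0078)²) = 720
Q_p = 720 > K_p = 77, so the reverse reaction proceeds.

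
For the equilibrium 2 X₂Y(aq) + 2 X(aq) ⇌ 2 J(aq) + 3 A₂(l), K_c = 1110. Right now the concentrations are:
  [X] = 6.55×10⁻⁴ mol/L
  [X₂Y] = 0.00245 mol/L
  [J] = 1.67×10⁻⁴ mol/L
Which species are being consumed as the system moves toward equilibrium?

J, A₂ (products)

(A₂ is a pure liquid — omitted from Q_c.)
Q_c = [J]² / ([X₂Y]²·[X]²) = (1.67×10⁻⁴)² / ((0.00245)²·(6.55×10⁻⁴)²) = 10800
Q_c = 10800 > K_c = 1110: net reverse reaction.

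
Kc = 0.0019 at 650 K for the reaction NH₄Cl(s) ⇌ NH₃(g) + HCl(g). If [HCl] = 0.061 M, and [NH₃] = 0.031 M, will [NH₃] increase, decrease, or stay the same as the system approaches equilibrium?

stay the same

(NH₄Cl is a pure solid — omitted from Qc.)
Qc = [NH₃]·[HCl] = (0.031)·(0.061) = 0.0019
Qc = 0.0019 = Kc; the system is at equilibrium.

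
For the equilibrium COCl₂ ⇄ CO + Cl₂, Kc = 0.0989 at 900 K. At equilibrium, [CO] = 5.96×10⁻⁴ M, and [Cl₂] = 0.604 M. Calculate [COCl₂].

At equilibrium, Kc = [CO]·[Cl₂] / [COCl₂] = 0.0989.
(5.96×10⁻⁴)·(0.604) / ([COCl₂]) = 0.0989
[COCl₂] = 0.00364 M

[COCl₂] = 0.00364 M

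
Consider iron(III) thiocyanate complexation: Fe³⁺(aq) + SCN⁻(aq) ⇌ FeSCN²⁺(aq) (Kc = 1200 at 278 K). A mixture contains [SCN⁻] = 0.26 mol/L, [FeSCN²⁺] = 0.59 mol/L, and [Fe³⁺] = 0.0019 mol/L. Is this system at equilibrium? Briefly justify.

Qc = [FeSCN²⁺] / ([Fe³⁺]·[SCN⁻]) = (0.59) / ((0.0019)·(0.26)) = 1200
Qc = 1200 = Kc; the system is at equilibrium.

yes, at equilibrium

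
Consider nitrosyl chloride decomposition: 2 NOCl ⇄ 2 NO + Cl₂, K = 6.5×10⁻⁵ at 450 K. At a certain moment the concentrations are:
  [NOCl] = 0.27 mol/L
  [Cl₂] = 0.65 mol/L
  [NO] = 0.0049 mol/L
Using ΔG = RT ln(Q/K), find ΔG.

Q = [NO]²·[Cl₂] / [NOCl]² = (0.0049)²·(0.65) / (0.27)² = 2.14×10⁻⁴
ΔG = RT ln(Q/K) = (8.314 J mol⁻¹ K⁻¹)(450 K) × ln(2.14×10⁻⁴/6.5×10⁻⁵)
   = (3.741 kJ/mol)(1.192) = 4.46 kJ/mol
ΔG > 0, so the forward reaction is non-spontaneous (proceeds in reverse).

ΔG = 4.46 kJ/mol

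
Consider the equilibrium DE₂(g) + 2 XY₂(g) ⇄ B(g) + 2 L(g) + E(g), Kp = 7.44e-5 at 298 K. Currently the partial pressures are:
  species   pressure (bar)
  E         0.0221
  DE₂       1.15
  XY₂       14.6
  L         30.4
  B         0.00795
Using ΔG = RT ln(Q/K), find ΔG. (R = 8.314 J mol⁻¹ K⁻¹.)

Qp = P(B)·P(L)²·P(E) / (P(DE₂)·P(XY₂)²) = (0.00795)·(30.4)²·(0.0221) / ((1.15)·(14.6)²) = 6.62e-4
ΔG = RT ln(Qp/Kp) = (8.314 J mol⁻¹ K⁻¹)(298 K) × ln(6.62e-4/7.44e-5)
   = (2.478 kJ/mol)(2.186) = 5.42 kJ/mol
ΔG > 0, so the forward reaction is non-spontaneous (proceeds in reverse).

ΔG = 5.42 kJ/mol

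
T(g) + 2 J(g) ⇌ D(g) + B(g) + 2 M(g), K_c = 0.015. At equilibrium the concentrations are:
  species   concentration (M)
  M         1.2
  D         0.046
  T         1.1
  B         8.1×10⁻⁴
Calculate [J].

[J] = 0.057 M

At equilibrium, K_c = [D]·[B]·[M]² / ([T]·[J]²) = 0.015.
(0.046)·(8.1×10⁻⁴)·(1.2)² / ((1.1)·([J])²) = 0.015
[J]² = 0.00325 ⇒ [J] = 0.057 M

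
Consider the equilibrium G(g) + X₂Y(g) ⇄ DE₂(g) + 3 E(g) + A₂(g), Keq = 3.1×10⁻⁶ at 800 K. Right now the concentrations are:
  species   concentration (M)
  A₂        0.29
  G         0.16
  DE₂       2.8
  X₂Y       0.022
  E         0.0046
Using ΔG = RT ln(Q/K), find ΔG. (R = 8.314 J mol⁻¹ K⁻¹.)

ΔG = 13.2 kJ/mol

Q = [DE₂]·[E]³·[A₂] / ([G]·[X₂Y]) = (2.8)·(0.0046)³·(0.29) / ((0.16)·(0.022)) = 2.25×10⁻⁵
ΔG = RT ln(Q/Keq) = (8.314 J mol⁻¹ K⁻¹)(800 K) × ln(2.25×10⁻⁵/3.1×10⁻⁶)
   = (6.651 kJ/mol)(1.982) = 13.2 kJ/mol
ΔG > 0, so the forward reaction is non-spontaneous (proceeds in reverse).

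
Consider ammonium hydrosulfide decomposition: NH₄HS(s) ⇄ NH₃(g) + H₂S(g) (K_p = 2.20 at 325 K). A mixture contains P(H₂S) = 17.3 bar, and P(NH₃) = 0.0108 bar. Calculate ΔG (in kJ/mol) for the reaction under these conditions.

(NH₄HS is a pure solid — omitted from Q_p.)
Q_p = P(NH₃)·P(H₂S) = (0.0108)·(17.3) = 0.187
ΔG = RT ln(Q_p/K_p) = (8.314 J mol⁻¹ K⁻¹)(325 K) × ln(0.187/2.20)
   = (2.702 kJ/mol)(-2.465) = -6.66 kJ/mol
ΔG < 0, so the forward reaction is spontaneous (proceeds forward).

ΔG = -6.66 kJ/mol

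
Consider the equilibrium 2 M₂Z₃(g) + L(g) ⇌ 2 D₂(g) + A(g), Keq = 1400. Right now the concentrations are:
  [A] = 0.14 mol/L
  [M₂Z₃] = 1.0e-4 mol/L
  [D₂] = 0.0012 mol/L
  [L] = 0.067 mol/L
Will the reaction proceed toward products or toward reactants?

Q = [D₂]²·[A] / ([M₂Z₃]²·[L]) = (0.0012)²·(0.14) / ((1.0e-4)²·(0.067)) = 300
Q = 300 < Keq = 1400, so the forward reaction proceeds.

to the right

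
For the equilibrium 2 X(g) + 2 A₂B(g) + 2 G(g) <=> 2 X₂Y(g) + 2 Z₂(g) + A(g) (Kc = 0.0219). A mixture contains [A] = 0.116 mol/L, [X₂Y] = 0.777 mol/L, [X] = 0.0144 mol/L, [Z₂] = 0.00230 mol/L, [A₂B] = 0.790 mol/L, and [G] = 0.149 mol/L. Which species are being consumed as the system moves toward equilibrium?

Qc = [X₂Y]²·[Z₂]²·[A] / ([X]²·[A₂B]²·[G]²) = (0.777)²·(0.00230)²·(0.116) / ((0.0144)²·(0.790)²·(0.149)²) = 0.129
Qc = 0.129 > Kc = 0.0219: net reverse reaction.

X₂Y, Z₂, A (products)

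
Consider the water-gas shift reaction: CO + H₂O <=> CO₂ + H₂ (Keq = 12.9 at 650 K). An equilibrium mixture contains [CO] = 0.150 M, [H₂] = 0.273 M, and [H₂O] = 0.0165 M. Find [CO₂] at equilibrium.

[CO₂] = 0.117 M

At equilibrium, Keq = [CO₂]·[H₂] / ([CO]·[H₂O]) = 12.9.
([CO₂])·(0.273) / ((0.150)·(0.0165)) = 12.9
[CO₂] = 0.117 M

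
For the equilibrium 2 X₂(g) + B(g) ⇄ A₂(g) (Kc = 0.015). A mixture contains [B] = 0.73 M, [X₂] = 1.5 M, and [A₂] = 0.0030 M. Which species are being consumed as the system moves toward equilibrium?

Qc = [A₂] / ([X₂]²·[B]) = (0.0030) / ((1.5)²·(0.73)) = 0.0018
Qc = 0.0018 < Kc = 0.015: net forward reaction.

X₂, B (reactants)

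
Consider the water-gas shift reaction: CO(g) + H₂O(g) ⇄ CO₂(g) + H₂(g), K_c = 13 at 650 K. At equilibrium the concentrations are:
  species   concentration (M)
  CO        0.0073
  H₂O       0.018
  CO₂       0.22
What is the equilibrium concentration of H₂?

[H₂] = 0.0078 M

At equilibrium, K_c = [CO₂]·[H₂] / ([CO]·[H₂O]) = 13.
(0.22)·([H₂]) / ((0.0073)·(0.018)) = 13
[H₂] = 0.00776 = 0.0078 M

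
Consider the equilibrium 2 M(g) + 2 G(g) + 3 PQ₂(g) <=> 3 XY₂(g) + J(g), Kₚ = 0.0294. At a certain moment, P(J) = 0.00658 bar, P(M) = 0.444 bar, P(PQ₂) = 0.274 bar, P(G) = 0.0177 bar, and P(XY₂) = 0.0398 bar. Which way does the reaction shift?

in the reverse direction

Qₚ = P(XY₂)³·P(J) / (P(M)²·P(G)²·P(PQ₂)³) = (0.0398)³·(0.00658) / ((0.444)²·(0.0177)²·(0.274)³) = 0.327
Qₚ = 0.327 > Kₚ = 0.0294, so the reverse reaction proceeds.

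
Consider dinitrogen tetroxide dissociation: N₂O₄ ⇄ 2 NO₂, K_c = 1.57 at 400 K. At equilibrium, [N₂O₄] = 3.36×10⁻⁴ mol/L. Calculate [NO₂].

At equilibrium, K_c = [NO₂]² / [N₂O₄] = 1.57.
([NO₂])² / (3.36×10⁻⁴) = 1.57
[NO₂]² = 5.28×10⁻⁴ ⇒ [NO₂] = 0.0230 mol/L

[NO₂] = 0.0230 mol/L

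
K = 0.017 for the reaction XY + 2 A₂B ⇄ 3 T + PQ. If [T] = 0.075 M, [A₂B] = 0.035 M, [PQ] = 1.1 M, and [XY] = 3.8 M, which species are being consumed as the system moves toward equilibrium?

T, PQ (products)

Q = [T]³·[PQ] / ([XY]·[A₂B]²) = (0.075)³·(1.1) / ((3.8)·(0.035)²) = 0.10
Q = 0.10 > K = 0.017: net reverse reaction.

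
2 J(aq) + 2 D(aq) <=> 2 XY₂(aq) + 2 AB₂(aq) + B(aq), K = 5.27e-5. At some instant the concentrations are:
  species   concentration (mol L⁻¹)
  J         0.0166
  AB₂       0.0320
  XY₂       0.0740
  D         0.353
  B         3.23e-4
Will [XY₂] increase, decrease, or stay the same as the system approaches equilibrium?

stay the same

Q = [XY₂]²·[AB₂]²·[B] / ([J]²·[D]²) = (0.0740)²·(0.0320)²·(3.23e-4) / ((0.0166)²·(0.353)²) = 5.27e-5
Q = 5.27e-5 = K; the system is at equilibrium.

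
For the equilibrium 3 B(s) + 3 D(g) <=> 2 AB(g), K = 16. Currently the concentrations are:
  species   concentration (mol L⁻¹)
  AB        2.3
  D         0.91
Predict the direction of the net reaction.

(B is a pure solid — omitted from Q.)
Q = [AB]² / [D]³ = (2.3)² / (0.91)³ = 7.0
Q = 7.0 < K = 16, so the forward reaction proceeds.

forward (toward products)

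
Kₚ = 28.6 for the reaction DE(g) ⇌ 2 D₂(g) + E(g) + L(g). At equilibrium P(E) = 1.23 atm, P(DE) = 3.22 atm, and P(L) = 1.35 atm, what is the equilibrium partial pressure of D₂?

P(D₂) = 7.45 atm

At equilibrium, Kₚ = P(D₂)²·P(E)·P(L) / P(DE) = 28.6.
(P(D₂))²·(1.23)·(1.35) / (3.22) = 28.6
P(D₂)² = 55.5 ⇒ P(D₂) = 7.45 atm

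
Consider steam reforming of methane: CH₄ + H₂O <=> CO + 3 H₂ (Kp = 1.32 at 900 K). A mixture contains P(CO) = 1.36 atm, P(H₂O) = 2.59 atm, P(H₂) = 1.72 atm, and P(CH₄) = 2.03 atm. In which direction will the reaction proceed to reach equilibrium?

Qp = P(CO)·P(H₂)³ / (P(CH₄)·P(H₂O)) = (1.36)·(1.72)³ / ((2.03)·(2.59)) = 1.32
Qp = 1.32 = Kp, so the system is already at equilibrium.

at equilibrium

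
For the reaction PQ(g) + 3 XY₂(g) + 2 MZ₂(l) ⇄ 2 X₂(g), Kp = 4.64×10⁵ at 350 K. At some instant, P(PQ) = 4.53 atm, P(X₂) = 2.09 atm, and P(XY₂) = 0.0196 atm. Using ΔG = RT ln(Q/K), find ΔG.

(MZ₂ is a pure liquid — omitted from Qp.)
Qp = P(X₂)² / (P(PQ)·P(XY₂)³) = (2.09)² / ((4.53)·(0.0196)³) = 1.28×10⁵
ΔG = RT ln(Qp/Kp) = (8.314 J mol⁻¹ K⁻¹)(350 K) × ln(1.28×10⁵/4.64×10⁵)
   = (2.910 kJ/mol)(-1.288) = -3.75 kJ/mol
ΔG < 0, so the forward reaction is spontaneous (proceeds forward).

ΔG = -3.75 kJ/mol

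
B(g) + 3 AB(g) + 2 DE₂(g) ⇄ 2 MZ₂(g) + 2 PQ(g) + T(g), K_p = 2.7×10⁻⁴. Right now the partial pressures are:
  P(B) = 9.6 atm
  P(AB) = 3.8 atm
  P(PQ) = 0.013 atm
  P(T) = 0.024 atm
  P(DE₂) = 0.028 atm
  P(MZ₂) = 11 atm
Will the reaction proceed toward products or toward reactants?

toward reactants

Q_p = P(MZ₂)²·P(PQ)²·P(T) / (P(B)·P(AB)³·P(DE₂)²) = (11)²·(0.013)²·(0.024) / ((9.6)·(3.8)³·(0.028)²) = 0.0012
Q_p = 0.0012 > K_p = 2.7×10⁻⁴, so the reverse reaction proceeds.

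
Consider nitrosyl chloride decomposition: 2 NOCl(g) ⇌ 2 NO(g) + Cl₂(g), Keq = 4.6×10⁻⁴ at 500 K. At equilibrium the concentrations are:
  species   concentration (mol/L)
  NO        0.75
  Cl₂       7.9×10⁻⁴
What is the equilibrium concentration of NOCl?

[NOCl] = 0.98 mol/L

At equilibrium, Keq = [NO]²·[Cl₂] / [NOCl]² = 4.6×10⁻⁴.
(0.75)²·(7.9×10⁻⁴) / ([NOCl])² = 4.6×10⁻⁴
[NOCl]² = 0.966 ⇒ [NOCl] = 0.98 mol/L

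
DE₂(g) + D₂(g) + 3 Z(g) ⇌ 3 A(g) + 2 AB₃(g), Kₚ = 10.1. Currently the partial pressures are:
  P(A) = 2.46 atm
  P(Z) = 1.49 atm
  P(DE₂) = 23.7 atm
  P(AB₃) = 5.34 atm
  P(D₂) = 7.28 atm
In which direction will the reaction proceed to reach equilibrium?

Qₚ = P(A)³·P(AB₃)² / (P(DE₂)·P(D₂)·P(Z)³) = (2.46)³·(5.34)² / ((23.7)·(7.28)·(1.49)³) = 0.744
Qₚ = 0.744 < Kₚ = 10.1, so the forward reaction proceeds.

forward (toward products)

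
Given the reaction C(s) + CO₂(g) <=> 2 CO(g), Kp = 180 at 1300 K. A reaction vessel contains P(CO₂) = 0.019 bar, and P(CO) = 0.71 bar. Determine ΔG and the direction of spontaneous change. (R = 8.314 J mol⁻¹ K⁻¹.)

ΔG = -20.7 kJ/mol; the forward reaction is spontaneous

(C is a pure solid — omitted from Qp.)
Qp = P(CO)² / P(CO₂) = (0.71)² / (0.019) = 26.5
ΔG = RT ln(Qp/Kp) = (8.314 J mol⁻¹ K⁻¹)(1300 K) × ln(26.5/180)
   = (10.81 kJ/mol)(-1.916) = -20.7 kJ/mol
ΔG < 0, so the forward reaction is spontaneous (proceeds forward).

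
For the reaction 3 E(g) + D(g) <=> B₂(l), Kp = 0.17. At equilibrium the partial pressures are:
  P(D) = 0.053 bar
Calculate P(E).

P(E) = 4.8 bar

(B₂ is a pure liquid — omitted from Kp.)
At equilibrium, Kp = 1 / (P(E)³·P(D)) = 0.17.
1 / ((P(E))³·(0.053)) = 0.17
P(E)³ = 111 ⇒ P(E) = 4.8 bar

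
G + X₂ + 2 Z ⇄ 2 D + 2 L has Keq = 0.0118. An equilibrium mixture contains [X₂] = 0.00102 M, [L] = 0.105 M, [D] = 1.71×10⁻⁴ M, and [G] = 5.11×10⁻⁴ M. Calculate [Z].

At equilibrium, Keq = [D]²·[L]² / ([G]·[X₂]·[Z]²) = 0.0118.
(1.71×10⁻⁴)²·(0.105)² / ((5.11×10⁻⁴)·(0.00102)·([Z])²) = 0.0118
[Z]² = 0.0524 ⇒ [Z] = 0.229 M

[Z] = 0.229 M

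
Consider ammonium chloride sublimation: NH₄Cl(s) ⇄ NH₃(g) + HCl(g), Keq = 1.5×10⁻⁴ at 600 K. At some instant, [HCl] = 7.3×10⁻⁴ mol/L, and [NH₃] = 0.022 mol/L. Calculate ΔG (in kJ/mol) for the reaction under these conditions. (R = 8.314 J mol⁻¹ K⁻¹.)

(NH₄Cl is a pure solid — omitted from Q.)
Q = [NH₃]·[HCl] = (0.022)·(7.3×10⁻⁴) = 1.61×10⁻⁵
ΔG = RT ln(Q/Keq) = (8.314 J mol⁻¹ K⁻¹)(600 K) × ln(1.61×10⁻⁵/1.5×10⁻⁴)
   = (4.988 kJ/mol)(-2.232) = -11.1 kJ/mol
ΔG < 0, so the forward reaction is spontaneous (proceeds forward).

ΔG = -11.1 kJ/mol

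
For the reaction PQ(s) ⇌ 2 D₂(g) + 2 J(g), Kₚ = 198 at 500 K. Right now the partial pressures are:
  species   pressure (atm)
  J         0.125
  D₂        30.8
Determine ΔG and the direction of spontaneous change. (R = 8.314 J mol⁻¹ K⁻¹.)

ΔG = -10.8 kJ/mol; the forward reaction is spontaneous

(PQ is a pure solid — omitted from Qₚ.)
Qₚ = P(D₂)²·P(J)² = (30.8)²·(0.125)² = 14.8
ΔG = RT ln(Qₚ/Kₚ) = (8.314 J mol⁻¹ K⁻¹)(500 K) × ln(14.8/198)
   = (4.157 kJ/mol)(-2.594) = -10.8 kJ/mol
ΔG < 0, so the forward reaction is spontaneous (proceeds forward).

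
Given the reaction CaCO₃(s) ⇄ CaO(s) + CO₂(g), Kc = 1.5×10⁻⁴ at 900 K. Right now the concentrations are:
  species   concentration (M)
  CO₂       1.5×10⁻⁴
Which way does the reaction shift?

at equilibrium

(CaCO₃, CaO are pure solids — omitted from Qc.)
Qc = [CO₂] = 1.5×10⁻⁴
Qc = 1.5×10⁻⁴ = Kc, so the system is already at equilibrium.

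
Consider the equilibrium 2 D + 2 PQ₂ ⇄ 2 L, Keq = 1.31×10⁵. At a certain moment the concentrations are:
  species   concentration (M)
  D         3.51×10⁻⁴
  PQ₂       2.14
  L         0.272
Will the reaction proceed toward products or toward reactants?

Q = [L]² / ([D]²·[PQ₂]²) = (0.272)² / ((3.51×10⁻⁴)²·(2.14)²) = 1.31×10⁵
Q = 1.31×10⁵ = Keq, so the system is already at equilibrium.

at equilibrium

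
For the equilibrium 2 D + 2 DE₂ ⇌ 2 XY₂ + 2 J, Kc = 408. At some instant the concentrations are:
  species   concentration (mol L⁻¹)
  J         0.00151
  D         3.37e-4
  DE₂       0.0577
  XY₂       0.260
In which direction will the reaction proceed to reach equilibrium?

no net change (already at equilibrium)

Qc = [XY₂]²·[J]² / ([D]²·[DE₂]²) = (0.260)²·(0.00151)² / ((3.37e-4)²·(0.0577)²) = 408
Qc = 408 = Kc, so the system is already at equilibrium.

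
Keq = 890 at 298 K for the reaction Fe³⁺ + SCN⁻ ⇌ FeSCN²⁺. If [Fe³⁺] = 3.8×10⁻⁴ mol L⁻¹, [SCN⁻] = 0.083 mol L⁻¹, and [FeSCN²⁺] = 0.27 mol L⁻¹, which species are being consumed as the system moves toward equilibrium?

FeSCN²⁺ (products)

Q = [FeSCN²⁺] / ([Fe³⁺]·[SCN⁻]) = (0.27) / ((3.8×10⁻⁴)·(0.083)) = 8600
Q = 8600 > Keq = 890: net reverse reaction.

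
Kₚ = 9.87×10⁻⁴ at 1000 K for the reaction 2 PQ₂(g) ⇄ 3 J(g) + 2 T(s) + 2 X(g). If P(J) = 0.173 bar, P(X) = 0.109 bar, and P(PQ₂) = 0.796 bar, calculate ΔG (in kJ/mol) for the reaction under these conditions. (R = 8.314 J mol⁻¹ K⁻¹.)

(T is a pure solid — omitted from Qₚ.)
Qₚ = P(J)³·P(X)² / P(PQ₂)² = (0.173)³·(0.109)² / (0.796)² = 9.71×10⁻⁵
ΔG = RT ln(Qₚ/Kₚ) = (8.314 J mol⁻¹ K⁻¹)(1000 K) × ln(9.71×10⁻⁵/9.87×10⁻⁴)
   = (8.314 kJ/mol)(-2.319) = -19.3 kJ/mol
ΔG < 0, so the forward reaction is spontaneous (proceeds forward).

ΔG = -19.3 kJ/mol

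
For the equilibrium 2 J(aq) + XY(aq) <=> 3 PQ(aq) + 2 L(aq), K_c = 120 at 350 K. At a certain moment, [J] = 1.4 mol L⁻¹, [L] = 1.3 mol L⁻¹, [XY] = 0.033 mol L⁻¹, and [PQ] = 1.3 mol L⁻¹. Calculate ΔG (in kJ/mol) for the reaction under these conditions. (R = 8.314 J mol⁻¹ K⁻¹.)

Q_c = [PQ]³·[L]² / ([J]²·[XY]) = (1.3)³·(1.3)² / ((1.4)²·(0.033)) = 57.4
ΔG = RT ln(Q_c/K_c) = (8.314 J mol⁻¹ K⁻¹)(350 K) × ln(57.4/120)
   = (2.910 kJ/mol)(-0.7374) = -2.15 kJ/mol
ΔG < 0, so the forward reaction is spontaneous (proceeds forward).

ΔG = -2.15 kJ/mol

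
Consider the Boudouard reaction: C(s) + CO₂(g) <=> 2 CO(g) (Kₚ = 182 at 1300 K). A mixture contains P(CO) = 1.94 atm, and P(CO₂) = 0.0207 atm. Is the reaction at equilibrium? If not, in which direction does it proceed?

at equilibrium

(C is a pure solid — omitted from Qₚ.)
Qₚ = P(CO)² / P(CO₂) = (1.94)² / (0.0207) = 182
Qₚ = 182 = Kₚ, so the system is already at equilibrium.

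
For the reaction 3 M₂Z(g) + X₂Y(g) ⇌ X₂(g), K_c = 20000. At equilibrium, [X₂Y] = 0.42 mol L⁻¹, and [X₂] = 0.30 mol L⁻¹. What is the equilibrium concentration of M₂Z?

[M₂Z] = 0.033 mol L⁻¹

At equilibrium, K_c = [X₂] / ([M₂Z]³·[X₂Y]) = 20000.
(0.30) / (([M₂Z])³·(0.42)) = 20000
[M₂Z]³ = 3.57e-5 ⇒ [M₂Z] = 0.033 mol L⁻¹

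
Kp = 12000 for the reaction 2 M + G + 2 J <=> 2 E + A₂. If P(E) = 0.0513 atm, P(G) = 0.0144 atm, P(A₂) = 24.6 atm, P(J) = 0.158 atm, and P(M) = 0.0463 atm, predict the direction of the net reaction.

toward reactants

Qp = P(E)²·P(A₂) / (P(M)²·P(G)·P(J)²) = (0.0513)²·(24.6) / ((0.0463)²·(0.0144)·(0.158)²) = 84000
Qp = 84000 > Kp = 12000, so the reverse reaction proceeds.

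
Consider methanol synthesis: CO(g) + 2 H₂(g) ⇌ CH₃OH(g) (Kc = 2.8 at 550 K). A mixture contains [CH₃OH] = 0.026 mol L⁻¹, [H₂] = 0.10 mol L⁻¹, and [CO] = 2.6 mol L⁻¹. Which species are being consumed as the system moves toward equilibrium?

Qc = [CH₃OH] / ([CO]·[H₂]²) = (0.026) / ((2.6)·(0.10)²) = 1.0
Qc = 1.0 < Kc = 2.8: net forward reaction.

CO, H₂ (reactants)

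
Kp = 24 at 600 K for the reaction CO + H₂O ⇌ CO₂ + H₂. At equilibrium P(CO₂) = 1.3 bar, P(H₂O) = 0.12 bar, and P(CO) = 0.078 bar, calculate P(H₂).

At equilibrium, Kp = P(CO₂)·P(H₂) / (P(CO)·P(H₂O)) = 24.
(1.3)·(P(H₂)) / ((0.078)·(0.12)) = 24
P(H₂) = 0.173 = 0.17 bar

P(H₂) = 0.17 bar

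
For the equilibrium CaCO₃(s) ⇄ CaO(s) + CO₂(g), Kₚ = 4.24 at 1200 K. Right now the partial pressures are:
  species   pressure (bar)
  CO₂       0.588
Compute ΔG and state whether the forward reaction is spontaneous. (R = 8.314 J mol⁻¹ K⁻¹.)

(CaCO₃, CaO are pure solids — omitted from Qₚ.)
Qₚ = P(CO₂) = 0.588
ΔG = RT ln(Qₚ/Kₚ) = (8.314 J mol⁻¹ K⁻¹)(1200 K) × ln(0.588/4.24)
   = (9.977 kJ/mol)(-1.976) = -19.7 kJ/mol
ΔG < 0, so the forward reaction is spontaneous (proceeds forward).

ΔG = -19.7 kJ/mol; the forward reaction is spontaneous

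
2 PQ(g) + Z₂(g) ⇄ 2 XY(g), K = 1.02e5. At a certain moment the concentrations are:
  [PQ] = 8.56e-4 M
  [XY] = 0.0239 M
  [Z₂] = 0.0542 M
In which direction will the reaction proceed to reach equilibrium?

to the right

Q = [XY]² / ([PQ]²·[Z₂]) = (0.0239)² / ((8.56e-4)²·(0.0542)) = 14400
Q = 14400 < K = 1.02e5, so the forward reaction proceeds.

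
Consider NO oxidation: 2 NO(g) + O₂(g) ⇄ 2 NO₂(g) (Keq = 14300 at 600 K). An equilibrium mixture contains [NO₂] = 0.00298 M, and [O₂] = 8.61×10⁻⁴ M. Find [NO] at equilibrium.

[NO] = 8.49×10⁻⁴ M

At equilibrium, Keq = [NO₂]² / ([NO]²·[O₂]) = 14300.
(0.00298)² / (([NO])²·(8.61×10⁻⁴)) = 14300
[NO]² = 7.21×10⁻⁷ ⇒ [NO] = 8.49×10⁻⁴ M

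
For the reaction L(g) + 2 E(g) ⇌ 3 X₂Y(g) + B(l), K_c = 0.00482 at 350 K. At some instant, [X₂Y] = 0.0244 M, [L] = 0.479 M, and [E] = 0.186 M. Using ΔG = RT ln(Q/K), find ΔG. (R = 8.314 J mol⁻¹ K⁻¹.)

(B is a pure liquid — omitted from Q_c.)
Q_c = [X₂Y]³ / ([L]·[E]²) = (0.0244)³ / ((0.479)·(0.186)²) = 8.77e-4
ΔG = RT ln(Q_c/K_c) = (8.314 J mol⁻¹ K⁻¹)(350 K) × ln(8.77e-4/0.00482)
   = (2.910 kJ/mol)(-1.704) = -4.96 kJ/mol
ΔG < 0, so the forward reaction is spontaneous (proceeds forward).

ΔG = -4.96 kJ/mol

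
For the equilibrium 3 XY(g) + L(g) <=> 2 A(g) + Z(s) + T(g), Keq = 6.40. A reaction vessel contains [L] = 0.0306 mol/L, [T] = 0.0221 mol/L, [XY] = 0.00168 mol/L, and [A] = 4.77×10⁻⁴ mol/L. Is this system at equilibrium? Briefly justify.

(Z is a pure solid — omitted from Q.)
Q = [A]²·[T] / ([XY]³·[L]) = (4.77×10⁻⁴)²·(0.0221) / ((0.00168)³·(0.0306)) = 34.7
Q = 34.7 > Keq = 6.40: net reverse reaction.

no; Q > K, reaction proceeds in reverse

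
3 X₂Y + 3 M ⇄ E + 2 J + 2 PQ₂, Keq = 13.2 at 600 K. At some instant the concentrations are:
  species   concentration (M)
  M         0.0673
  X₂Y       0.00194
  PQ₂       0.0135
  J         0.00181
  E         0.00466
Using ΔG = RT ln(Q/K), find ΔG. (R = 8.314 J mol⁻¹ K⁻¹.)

ΔG = -11.8 kJ/mol

Q = [E]·[J]²·[PQ₂]² / ([X₂Y]³·[M]³) = (0.00466)·(0.00181)²·(0.0135)² / ((0.00194)³·(0.0673)³) = 1.25
ΔG = RT ln(Q/Keq) = (8.314 J mol⁻¹ K⁻¹)(600 K) × ln(1.25/13.2)
   = (4.988 kJ/mol)(-2.357) = -11.8 kJ/mol
ΔG < 0, so the forward reaction is spontaneous (proceeds forward).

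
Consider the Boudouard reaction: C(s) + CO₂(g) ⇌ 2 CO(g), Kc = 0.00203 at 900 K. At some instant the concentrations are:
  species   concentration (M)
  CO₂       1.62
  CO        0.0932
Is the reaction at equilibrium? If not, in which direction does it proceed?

(C is a pure solid — omitted from Qc.)
Qc = [CO]² / [CO₂] = (0.0932)² / (1.62) = 0.00536
Qc = 0.00536 > Kc = 0.00203, so the reverse reaction proceeds.

to the left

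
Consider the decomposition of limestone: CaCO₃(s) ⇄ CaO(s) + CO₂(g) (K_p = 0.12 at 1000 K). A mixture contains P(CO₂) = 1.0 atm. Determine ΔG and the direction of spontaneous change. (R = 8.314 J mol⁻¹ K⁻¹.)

(CaCO₃, CaO are pure solids — omitted from Q_p.)
Q_p = P(CO₂) = 1.00
ΔG = RT ln(Q_p/K_p) = (8.314 J mol⁻¹ K⁻¹)(1000 K) × ln(1.00/0.12)
   = (8.314 kJ/mol)(2.120) = 17.6 kJ/mol
ΔG > 0, so the forward reaction is non-spontaneous (proceeds in reverse).

ΔG = 17.6 kJ/mol; the forward reaction is non-spontaneous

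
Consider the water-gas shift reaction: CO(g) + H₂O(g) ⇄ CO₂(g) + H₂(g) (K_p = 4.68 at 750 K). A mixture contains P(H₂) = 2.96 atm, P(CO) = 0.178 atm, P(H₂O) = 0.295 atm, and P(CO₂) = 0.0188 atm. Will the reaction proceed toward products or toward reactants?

Q_p = P(CO₂)·P(H₂) / (P(CO)·P(H₂O)) = (0.0188)·(2.96) / ((0.178)·(0.295)) = 1.06
Q_p = 1.06 < K_p = 4.68, so the forward reaction proceeds.

to the right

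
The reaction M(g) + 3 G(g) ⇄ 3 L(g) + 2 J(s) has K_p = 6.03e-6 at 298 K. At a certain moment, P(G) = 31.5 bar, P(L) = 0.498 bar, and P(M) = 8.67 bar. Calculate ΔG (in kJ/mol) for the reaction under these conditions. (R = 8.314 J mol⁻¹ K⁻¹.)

(J is a pure solid — omitted from Q_p.)
Q_p = P(L)³ / (P(M)·P(G)³) = (0.498)³ / ((8.67)·(31.5)³) = 4.56e-7
ΔG = RT ln(Q_p/K_p) = (8.314 J mol⁻¹ K⁻¹)(298 K) × ln(4.56e-7/6.03e-6)
   = (2.478 kJ/mol)(-2.582) = -6.40 kJ/mol
ΔG < 0, so the forward reaction is spontaneous (proceeds forward).

ΔG = -6.40 kJ/mol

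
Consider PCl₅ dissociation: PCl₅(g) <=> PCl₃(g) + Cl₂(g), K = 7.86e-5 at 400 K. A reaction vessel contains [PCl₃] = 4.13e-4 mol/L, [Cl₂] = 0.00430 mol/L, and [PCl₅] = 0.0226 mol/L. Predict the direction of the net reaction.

neither direction; the system is at equilibrium

Q = [PCl₃]·[Cl₂] / [PCl₅] = (4.13e-4)·(0.00430) / (0.0226) = 7.86e-5
Q = 7.86e-5 = K, so the system is already at equilibrium.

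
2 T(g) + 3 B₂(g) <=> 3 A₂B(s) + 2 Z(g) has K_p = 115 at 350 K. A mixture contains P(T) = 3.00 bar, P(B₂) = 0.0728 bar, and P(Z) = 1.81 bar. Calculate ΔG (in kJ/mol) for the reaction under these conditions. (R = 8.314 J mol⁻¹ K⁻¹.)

ΔG = 6.12 kJ/mol

(A₂B is a pure solid — omitted from Q_p.)
Q_p = P(Z)² / (P(T)²·P(B₂)³) = (1.81)² / ((3.00)²·(0.0728)³) = 943
ΔG = RT ln(Q_p/K_p) = (8.314 J mol⁻¹ K⁻¹)(350 K) × ln(943/115)
   = (2.910 kJ/mol)(2.104) = 6.12 kJ/mol
ΔG > 0, so the forward reaction is non-spontaneous (proceeds in reverse).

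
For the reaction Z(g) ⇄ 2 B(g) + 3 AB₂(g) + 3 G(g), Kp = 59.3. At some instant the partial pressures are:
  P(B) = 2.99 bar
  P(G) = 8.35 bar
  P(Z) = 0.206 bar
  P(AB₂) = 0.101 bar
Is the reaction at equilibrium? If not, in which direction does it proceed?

Qp = P(B)²·P(AB₂)³·P(G)³ / P(Z) = (2.99)²·(0.101)³·(8.35)³ / (0.206) = 26.0
Qp = 26.0 < Kp = 59.3, so the forward reaction proceeds.

toward products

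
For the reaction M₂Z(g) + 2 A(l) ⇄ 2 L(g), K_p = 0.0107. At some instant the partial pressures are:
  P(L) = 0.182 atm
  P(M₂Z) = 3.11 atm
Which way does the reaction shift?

(A is a pure liquid — omitted from Q_p.)
Q_p = P(L)² / P(M₂Z) = (0.182)² / (3.11) = 0.0107
Q_p = 0.0107 = K_p, so the system is already at equilibrium.

at equilibrium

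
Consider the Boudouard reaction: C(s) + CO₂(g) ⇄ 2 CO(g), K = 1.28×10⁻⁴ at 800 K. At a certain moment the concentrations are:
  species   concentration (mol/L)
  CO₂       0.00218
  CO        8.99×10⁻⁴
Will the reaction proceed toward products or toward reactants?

(C is a pure solid — omitted from Q.)
Q = [CO]² / [CO₂] = (8.99×10⁻⁴)² / (0.00218) = 3.71×10⁻⁴
Q = 3.71×10⁻⁴ > K = 1.28×10⁻⁴, so the reverse reaction proceeds.

reverse (toward reactants)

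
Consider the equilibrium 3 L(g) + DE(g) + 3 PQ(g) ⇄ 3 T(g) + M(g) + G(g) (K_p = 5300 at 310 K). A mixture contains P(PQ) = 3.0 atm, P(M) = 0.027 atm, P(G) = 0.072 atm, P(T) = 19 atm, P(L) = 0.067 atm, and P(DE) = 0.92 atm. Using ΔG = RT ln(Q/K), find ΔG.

Q_p = P(T)³·P(M)·P(G) / (P(L)³·P(DE)·P(PQ)³) = (19)³·(0.027)·(0.072) / ((0.067)³·(0.92)·(3.0)³) = 1780
ΔG = RT ln(Q_p/K_p) = (8.314 J mol⁻¹ K⁻¹)(310 K) × ln(1780/5300)
   = (2.577 kJ/mol)(-1.091) = -2.81 kJ/mol
ΔG < 0, so the forward reaction is spontaneous (proceeds forward).

ΔG = -2.81 kJ/mol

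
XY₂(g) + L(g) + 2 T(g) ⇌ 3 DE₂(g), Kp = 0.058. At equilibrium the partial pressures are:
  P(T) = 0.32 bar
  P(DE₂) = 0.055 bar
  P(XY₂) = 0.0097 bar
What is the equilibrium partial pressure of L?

At equilibrium, Kp = P(DE₂)³ / (P(XY₂)·P(L)·P(T)²) = 0.058.
(0.055)³ / ((0.0097)·(P(L))·(0.32)²) = 0.058
P(L) = 2.89 = 2.9 bar

P(L) = 2.9 bar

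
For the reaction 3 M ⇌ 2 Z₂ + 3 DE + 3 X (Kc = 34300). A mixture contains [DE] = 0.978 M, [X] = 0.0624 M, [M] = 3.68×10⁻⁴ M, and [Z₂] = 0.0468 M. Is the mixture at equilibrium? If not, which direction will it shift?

Qc = [Z₂]²·[DE]³·[X]³ / [M]³ = (0.0468)²·(0.978)³·(0.0624)³ / (3.68×10⁻⁴)³ = 9990
Qc = 9990 < Kc = 34300: net forward reaction.

no; Q < K, reaction proceeds forward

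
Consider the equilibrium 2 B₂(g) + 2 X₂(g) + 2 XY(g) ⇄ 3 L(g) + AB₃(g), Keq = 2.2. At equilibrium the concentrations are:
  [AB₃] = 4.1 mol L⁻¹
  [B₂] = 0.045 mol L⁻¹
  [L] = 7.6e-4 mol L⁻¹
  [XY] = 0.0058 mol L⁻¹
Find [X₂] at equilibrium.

[X₂] = 0.11 mol L⁻¹

At equilibrium, Keq = [L]³·[AB₃] / ([B₂]²·[X₂]²·[XY]²) = 2.2.
(7.6e-4)³·(4.1) / ((0.045)²·([X₂])²·(0.0058)²) = 2.2
[X₂]² = 0.0120 ⇒ [X₂] = 0.11 mol L⁻¹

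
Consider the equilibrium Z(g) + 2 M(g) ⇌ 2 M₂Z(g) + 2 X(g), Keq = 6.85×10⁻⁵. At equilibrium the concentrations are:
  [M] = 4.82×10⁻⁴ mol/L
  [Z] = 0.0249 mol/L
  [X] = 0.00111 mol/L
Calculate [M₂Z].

[M₂Z] = 5.67×10⁻⁴ mol/L

At equilibrium, Keq = [M₂Z]²·[X]² / ([Z]·[M]²) = 6.85×10⁻⁵.
([M₂Z])²·(0.00111)² / ((0.0249)·(4.82×10⁻⁴)²) = 6.85×10⁻⁵
[M₂Z]² = 3.22×10⁻⁷ ⇒ [M₂Z] = 5.67×10⁻⁴ mol/L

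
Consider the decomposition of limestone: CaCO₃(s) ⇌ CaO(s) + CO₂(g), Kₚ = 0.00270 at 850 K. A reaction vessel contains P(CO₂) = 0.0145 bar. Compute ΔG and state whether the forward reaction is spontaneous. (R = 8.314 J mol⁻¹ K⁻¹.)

(CaCO₃, CaO are pure solids — omitted from Qₚ.)
Qₚ = P(CO₂) = 0.0145
ΔG = RT ln(Qₚ/Kₚ) = (8.314 J mol⁻¹ K⁻¹)(850 K) × ln(0.0145/0.00270)
   = (7.067 kJ/mol)(1.681) = 11.9 kJ/mol
ΔG > 0, so the forward reaction is non-spontaneous (proceeds in reverse).

ΔG = 11.9 kJ/mol; the forward reaction is non-spontaneous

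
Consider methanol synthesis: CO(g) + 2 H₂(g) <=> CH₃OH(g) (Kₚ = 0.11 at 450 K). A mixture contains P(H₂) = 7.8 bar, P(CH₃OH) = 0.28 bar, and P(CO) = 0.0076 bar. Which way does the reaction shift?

Qₚ = P(CH₃OH) / (P(CO)·P(H₂)²) = (0.28) / ((0.0076)·(7.8)²) = 0.61
Qₚ = 0.61 > Kₚ = 0.11, so the reverse reaction proceeds.

reverse (toward reactants)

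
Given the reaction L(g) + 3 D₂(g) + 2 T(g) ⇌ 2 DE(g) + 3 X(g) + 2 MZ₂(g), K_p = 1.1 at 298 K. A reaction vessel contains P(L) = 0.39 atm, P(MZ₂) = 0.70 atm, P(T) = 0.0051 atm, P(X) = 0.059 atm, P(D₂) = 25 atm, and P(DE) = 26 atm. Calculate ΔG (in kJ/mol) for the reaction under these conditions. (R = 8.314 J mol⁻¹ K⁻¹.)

ΔG = -2.33 kJ/mol

Q_p = P(DE)²·P(X)³·P(MZ₂)² / (P(L)·P(D₂)³·P(T)²) = (26)²·(0.059)³·(0.70)² / ((0.39)·(25)³·(0.0051)²) = 0.429
ΔG = RT ln(Q_p/K_p) = (8.314 J mol⁻¹ K⁻¹)(298 K) × ln(0.429/1.1)
   = (2.478 kJ/mol)(-0.9416) = -2.33 kJ/mol
ΔG < 0, so the forward reaction is spontaneous (proceeds forward).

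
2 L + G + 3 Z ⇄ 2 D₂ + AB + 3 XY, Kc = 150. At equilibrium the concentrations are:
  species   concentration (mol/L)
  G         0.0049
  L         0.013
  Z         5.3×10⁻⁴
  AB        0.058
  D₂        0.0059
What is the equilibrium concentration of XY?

At equilibrium, Kc = [D₂]²·[AB]·[XY]³ / ([L]²·[G]·[Z]³) = 150.
(0.0059)²·(0.058)·([XY])³ / ((0.013)²·(0.0049)·(5.3×10⁻⁴)³) = 150
[XY]³ = 9.16×10⁻⁹ ⇒ [XY] = 0.0021 mol/L

[XY] = 0.0021 mol/L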